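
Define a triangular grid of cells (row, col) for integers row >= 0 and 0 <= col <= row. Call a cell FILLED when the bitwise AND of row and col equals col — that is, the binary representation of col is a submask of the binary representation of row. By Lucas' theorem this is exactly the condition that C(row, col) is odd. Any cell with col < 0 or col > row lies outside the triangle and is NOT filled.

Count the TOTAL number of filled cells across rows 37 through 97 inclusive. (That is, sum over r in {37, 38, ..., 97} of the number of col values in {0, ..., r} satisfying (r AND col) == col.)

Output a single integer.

Answer: 962

Derivation:
r37=100101 pc3: +8 =8
r38=100110 pc3: +8 =16
r39=100111 pc4: +16 =32
r40=101000 pc2: +4 =36
r41=101001 pc3: +8 =44
r42=101010 pc3: +8 =52
r43=101011 pc4: +16 =68
r44=101100 pc3: +8 =76
r45=101101 pc4: +16 =92
r46=101110 pc4: +16 =108
r47=101111 pc5: +32 =140
r48=110000 pc2: +4 =144
r49=110001 pc3: +8 =152
r50=110010 pc3: +8 =160
r51=110011 pc4: +16 =176
r52=110100 pc3: +8 =184
r53=110101 pc4: +16 =200
r54=110110 pc4: +16 =216
r55=110111 pc5: +32 =248
r56=111000 pc3: +8 =256
r57=111001 pc4: +16 =272
r58=111010 pc4: +16 =288
r59=111011 pc5: +32 =320
r60=111100 pc4: +16 =336
r61=111101 pc5: +32 =368
r62=111110 pc5: +32 =400
r63=111111 pc6: +64 =464
r64=1000000 pc1: +2 =466
r65=1000001 pc2: +4 =470
r66=1000010 pc2: +4 =474
r67=1000011 pc3: +8 =482
r68=1000100 pc2: +4 =486
r69=1000101 pc3: +8 =494
r70=1000110 pc3: +8 =502
r71=1000111 pc4: +16 =518
r72=1001000 pc2: +4 =522
r73=1001001 pc3: +8 =530
r74=1001010 pc3: +8 =538
r75=1001011 pc4: +16 =554
r76=1001100 pc3: +8 =562
r77=1001101 pc4: +16 =578
r78=1001110 pc4: +16 =594
r79=1001111 pc5: +32 =626
r80=1010000 pc2: +4 =630
r81=1010001 pc3: +8 =638
r82=1010010 pc3: +8 =646
r83=1010011 pc4: +16 =662
r84=1010100 pc3: +8 =670
r85=1010101 pc4: +16 =686
r86=1010110 pc4: +16 =702
r87=1010111 pc5: +32 =734
r88=1011000 pc3: +8 =742
r89=1011001 pc4: +16 =758
r90=1011010 pc4: +16 =774
r91=1011011 pc5: +32 =806
r92=1011100 pc4: +16 =822
r93=1011101 pc5: +32 =854
r94=1011110 pc5: +32 =886
r95=1011111 pc6: +64 =950
r96=1100000 pc2: +4 =954
r97=1100001 pc3: +8 =962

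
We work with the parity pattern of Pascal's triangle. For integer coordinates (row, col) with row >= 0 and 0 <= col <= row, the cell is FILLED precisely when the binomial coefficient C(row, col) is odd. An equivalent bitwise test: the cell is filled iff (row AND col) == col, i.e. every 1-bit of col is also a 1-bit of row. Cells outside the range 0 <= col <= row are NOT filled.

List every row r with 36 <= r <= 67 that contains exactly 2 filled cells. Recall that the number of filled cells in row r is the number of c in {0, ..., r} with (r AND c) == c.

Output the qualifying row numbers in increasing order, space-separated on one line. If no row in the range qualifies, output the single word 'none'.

Row r has 2^popcount(r) filled cells, so we need popcount(r) = log2(2) = 1.
Scan r = 36..67 and keep those with exactly 1 one-bits:
r=36=100100 popcount=2 -> skip
r=37=100101 popcount=3 -> skip
r=38=100110 popcount=3 -> skip
r=39=100111 popcount=4 -> skip
r=40=101000 popcount=2 -> skip
r=41=101001 popcount=3 -> skip
r=42=101010 popcount=3 -> skip
r=43=101011 popcount=4 -> skip
r=44=101100 popcount=3 -> skip
r=45=101101 popcount=4 -> skip
r=46=101110 popcount=4 -> skip
r=47=101111 popcount=5 -> skip
r=48=110000 popcount=2 -> skip
r=49=110001 popcount=3 -> skip
r=50=110010 popcount=3 -> skip
r=51=110011 popcount=4 -> skip
r=52=110100 popcount=3 -> skip
r=53=110101 popcount=4 -> skip
r=54=110110 popcount=4 -> skip
r=55=110111 popcount=5 -> skip
r=56=111000 popcount=3 -> skip
r=57=111001 popcount=4 -> skip
r=58=111010 popcount=4 -> skip
r=59=111011 popcount=5 -> skip
r=60=111100 popcount=4 -> skip
r=61=111101 popcount=5 -> skip
r=62=111110 popcount=5 -> skip
r=63=111111 popcount=6 -> skip
r=64=1000000 popcount=1 -> KEEP
r=65=1000001 popcount=2 -> skip
r=66=1000010 popcount=2 -> skip
r=67=1000011 popcount=3 -> skip
Kept rows: 64

Answer: 64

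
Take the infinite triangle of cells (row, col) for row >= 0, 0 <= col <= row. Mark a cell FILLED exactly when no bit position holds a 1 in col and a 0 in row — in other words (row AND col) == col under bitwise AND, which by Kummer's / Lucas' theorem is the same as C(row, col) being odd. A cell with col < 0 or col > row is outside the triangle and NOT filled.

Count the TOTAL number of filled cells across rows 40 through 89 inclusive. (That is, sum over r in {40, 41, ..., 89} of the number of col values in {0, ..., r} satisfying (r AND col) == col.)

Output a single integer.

r40=101000 pc2: +4 =4
r41=101001 pc3: +8 =12
r42=101010 pc3: +8 =20
r43=101011 pc4: +16 =36
r44=101100 pc3: +8 =44
r45=101101 pc4: +16 =60
r46=101110 pc4: +16 =76
r47=101111 pc5: +32 =108
r48=110000 pc2: +4 =112
r49=110001 pc3: +8 =120
r50=110010 pc3: +8 =128
r51=110011 pc4: +16 =144
r52=110100 pc3: +8 =152
r53=110101 pc4: +16 =168
r54=110110 pc4: +16 =184
r55=110111 pc5: +32 =216
r56=111000 pc3: +8 =224
r57=111001 pc4: +16 =240
r58=111010 pc4: +16 =256
r59=111011 pc5: +32 =288
r60=111100 pc4: +16 =304
r61=111101 pc5: +32 =336
r62=111110 pc5: +32 =368
r63=111111 pc6: +64 =432
r64=1000000 pc1: +2 =434
r65=1000001 pc2: +4 =438
r66=1000010 pc2: +4 =442
r67=1000011 pc3: +8 =450
r68=1000100 pc2: +4 =454
r69=1000101 pc3: +8 =462
r70=1000110 pc3: +8 =470
r71=1000111 pc4: +16 =486
r72=1001000 pc2: +4 =490
r73=1001001 pc3: +8 =498
r74=1001010 pc3: +8 =506
r75=1001011 pc4: +16 =522
r76=1001100 pc3: +8 =530
r77=1001101 pc4: +16 =546
r78=1001110 pc4: +16 =562
r79=1001111 pc5: +32 =594
r80=1010000 pc2: +4 =598
r81=1010001 pc3: +8 =606
r82=1010010 pc3: +8 =614
r83=1010011 pc4: +16 =630
r84=1010100 pc3: +8 =638
r85=1010101 pc4: +16 =654
r86=1010110 pc4: +16 =670
r87=1010111 pc5: +32 =702
r88=1011000 pc3: +8 =710
r89=1011001 pc4: +16 =726

Answer: 726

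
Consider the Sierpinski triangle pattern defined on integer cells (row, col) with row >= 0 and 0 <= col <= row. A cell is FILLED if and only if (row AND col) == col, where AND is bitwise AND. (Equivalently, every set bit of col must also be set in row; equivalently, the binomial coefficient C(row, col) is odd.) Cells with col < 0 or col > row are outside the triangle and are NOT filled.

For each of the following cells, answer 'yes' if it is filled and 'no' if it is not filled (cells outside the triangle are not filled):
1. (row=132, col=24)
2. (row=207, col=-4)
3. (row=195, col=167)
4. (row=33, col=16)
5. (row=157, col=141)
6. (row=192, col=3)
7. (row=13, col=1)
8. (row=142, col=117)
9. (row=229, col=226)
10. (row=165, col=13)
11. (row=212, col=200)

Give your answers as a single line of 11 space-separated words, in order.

Answer: no no no no yes no yes no no no no

Derivation:
(132,24): row=0b10000100, col=0b11000, row AND col = 0b0 = 0; 0 != 24 -> empty
(207,-4): col outside [0, 207] -> not filled
(195,167): row=0b11000011, col=0b10100111, row AND col = 0b10000011 = 131; 131 != 167 -> empty
(33,16): row=0b100001, col=0b10000, row AND col = 0b0 = 0; 0 != 16 -> empty
(157,141): row=0b10011101, col=0b10001101, row AND col = 0b10001101 = 141; 141 == 141 -> filled
(192,3): row=0b11000000, col=0b11, row AND col = 0b0 = 0; 0 != 3 -> empty
(13,1): row=0b1101, col=0b1, row AND col = 0b1 = 1; 1 == 1 -> filled
(142,117): row=0b10001110, col=0b1110101, row AND col = 0b100 = 4; 4 != 117 -> empty
(229,226): row=0b11100101, col=0b11100010, row AND col = 0b11100000 = 224; 224 != 226 -> empty
(165,13): row=0b10100101, col=0b1101, row AND col = 0b101 = 5; 5 != 13 -> empty
(212,200): row=0b11010100, col=0b11001000, row AND col = 0b11000000 = 192; 192 != 200 -> empty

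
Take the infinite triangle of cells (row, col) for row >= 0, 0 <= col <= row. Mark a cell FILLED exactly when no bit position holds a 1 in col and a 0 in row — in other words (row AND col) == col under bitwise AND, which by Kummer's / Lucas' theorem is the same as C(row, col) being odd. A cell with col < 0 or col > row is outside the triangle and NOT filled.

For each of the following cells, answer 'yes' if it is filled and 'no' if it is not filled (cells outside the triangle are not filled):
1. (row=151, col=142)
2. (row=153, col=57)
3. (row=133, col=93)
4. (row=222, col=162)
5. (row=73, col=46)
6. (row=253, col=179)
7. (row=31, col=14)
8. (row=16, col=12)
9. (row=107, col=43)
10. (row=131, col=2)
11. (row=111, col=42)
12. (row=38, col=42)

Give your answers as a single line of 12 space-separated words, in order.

Answer: no no no no no no yes no yes yes yes no

Derivation:
(151,142): row=0b10010111, col=0b10001110, row AND col = 0b10000110 = 134; 134 != 142 -> empty
(153,57): row=0b10011001, col=0b111001, row AND col = 0b11001 = 25; 25 != 57 -> empty
(133,93): row=0b10000101, col=0b1011101, row AND col = 0b101 = 5; 5 != 93 -> empty
(222,162): row=0b11011110, col=0b10100010, row AND col = 0b10000010 = 130; 130 != 162 -> empty
(73,46): row=0b1001001, col=0b101110, row AND col = 0b1000 = 8; 8 != 46 -> empty
(253,179): row=0b11111101, col=0b10110011, row AND col = 0b10110001 = 177; 177 != 179 -> empty
(31,14): row=0b11111, col=0b1110, row AND col = 0b1110 = 14; 14 == 14 -> filled
(16,12): row=0b10000, col=0b1100, row AND col = 0b0 = 0; 0 != 12 -> empty
(107,43): row=0b1101011, col=0b101011, row AND col = 0b101011 = 43; 43 == 43 -> filled
(131,2): row=0b10000011, col=0b10, row AND col = 0b10 = 2; 2 == 2 -> filled
(111,42): row=0b1101111, col=0b101010, row AND col = 0b101010 = 42; 42 == 42 -> filled
(38,42): col outside [0, 38] -> not filled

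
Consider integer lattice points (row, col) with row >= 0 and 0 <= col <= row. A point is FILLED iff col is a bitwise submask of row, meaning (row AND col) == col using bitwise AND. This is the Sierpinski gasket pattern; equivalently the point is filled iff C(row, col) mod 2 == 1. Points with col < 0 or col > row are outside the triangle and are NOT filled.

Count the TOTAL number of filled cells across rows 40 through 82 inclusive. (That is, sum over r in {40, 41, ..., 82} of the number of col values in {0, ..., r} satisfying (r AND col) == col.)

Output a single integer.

Answer: 614

Derivation:
r40=101000 pc2: +4 =4
r41=101001 pc3: +8 =12
r42=101010 pc3: +8 =20
r43=101011 pc4: +16 =36
r44=101100 pc3: +8 =44
r45=101101 pc4: +16 =60
r46=101110 pc4: +16 =76
r47=101111 pc5: +32 =108
r48=110000 pc2: +4 =112
r49=110001 pc3: +8 =120
r50=110010 pc3: +8 =128
r51=110011 pc4: +16 =144
r52=110100 pc3: +8 =152
r53=110101 pc4: +16 =168
r54=110110 pc4: +16 =184
r55=110111 pc5: +32 =216
r56=111000 pc3: +8 =224
r57=111001 pc4: +16 =240
r58=111010 pc4: +16 =256
r59=111011 pc5: +32 =288
r60=111100 pc4: +16 =304
r61=111101 pc5: +32 =336
r62=111110 pc5: +32 =368
r63=111111 pc6: +64 =432
r64=1000000 pc1: +2 =434
r65=1000001 pc2: +4 =438
r66=1000010 pc2: +4 =442
r67=1000011 pc3: +8 =450
r68=1000100 pc2: +4 =454
r69=1000101 pc3: +8 =462
r70=1000110 pc3: +8 =470
r71=1000111 pc4: +16 =486
r72=1001000 pc2: +4 =490
r73=1001001 pc3: +8 =498
r74=1001010 pc3: +8 =506
r75=1001011 pc4: +16 =522
r76=1001100 pc3: +8 =530
r77=1001101 pc4: +16 =546
r78=1001110 pc4: +16 =562
r79=1001111 pc5: +32 =594
r80=1010000 pc2: +4 =598
r81=1010001 pc3: +8 =606
r82=1010010 pc3: +8 =614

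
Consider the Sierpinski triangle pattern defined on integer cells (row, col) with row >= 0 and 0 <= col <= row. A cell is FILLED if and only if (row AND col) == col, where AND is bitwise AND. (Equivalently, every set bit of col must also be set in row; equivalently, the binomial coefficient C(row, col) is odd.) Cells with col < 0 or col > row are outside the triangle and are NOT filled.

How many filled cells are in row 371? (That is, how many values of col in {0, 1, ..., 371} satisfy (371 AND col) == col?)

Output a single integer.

371 in binary = 101110011
popcount(371) = number of 1-bits in 101110011 = 6
A col c satisfies (371 AND c) == c iff every set bit of c is also set in 371; each of the 6 set bits of 371 can independently be on or off in c.
count = 2^6 = 64

Answer: 64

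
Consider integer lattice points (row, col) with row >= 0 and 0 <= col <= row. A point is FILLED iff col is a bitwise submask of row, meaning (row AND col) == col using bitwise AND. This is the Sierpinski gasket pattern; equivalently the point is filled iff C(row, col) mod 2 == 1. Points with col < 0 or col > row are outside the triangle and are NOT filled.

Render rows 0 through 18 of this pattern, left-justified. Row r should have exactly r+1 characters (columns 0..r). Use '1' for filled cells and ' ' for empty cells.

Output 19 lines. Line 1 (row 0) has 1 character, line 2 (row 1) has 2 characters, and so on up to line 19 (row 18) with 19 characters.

Answer: 1
11
1 1
1111
1   1
11  11
1 1 1 1
11111111
1       1
11      11
1 1     1 1
1111    1111
1   1   1   1
11  11  11  11
1 1 1 1 1 1 1 1
1111111111111111
1               1
11              11
1 1             1 1

Derivation:
r0=0: 1
r1=1: 11
r2=10: 1 1
r3=11: 1111
r4=100: 1   1
r5=101: 11  11
r6=110: 1 1 1 1
r7=111: 11111111
r8=1000: 1       1
r9=1001: 11      11
r10=1010: 1 1     1 1
r11=1011: 1111    1111
r12=1100: 1   1   1   1
r13=1101: 11  11  11  11
r14=1110: 1 1 1 1 1 1 1 1
r15=1111: 1111111111111111
r16=10000: 1               1
r17=10001: 11              11
r18=10010: 1 1             1 1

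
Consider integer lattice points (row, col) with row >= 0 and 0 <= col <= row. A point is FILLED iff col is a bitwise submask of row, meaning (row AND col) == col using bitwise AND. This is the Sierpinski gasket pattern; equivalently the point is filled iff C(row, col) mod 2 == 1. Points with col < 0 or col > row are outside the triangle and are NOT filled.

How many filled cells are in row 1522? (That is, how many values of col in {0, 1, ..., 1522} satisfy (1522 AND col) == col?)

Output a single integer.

1522 in binary = 10111110010
popcount(1522) = number of 1-bits in 10111110010 = 7
A col c satisfies (1522 AND c) == c iff every set bit of c is also set in 1522; each of the 7 set bits of 1522 can independently be on or off in c.
count = 2^7 = 128

Answer: 128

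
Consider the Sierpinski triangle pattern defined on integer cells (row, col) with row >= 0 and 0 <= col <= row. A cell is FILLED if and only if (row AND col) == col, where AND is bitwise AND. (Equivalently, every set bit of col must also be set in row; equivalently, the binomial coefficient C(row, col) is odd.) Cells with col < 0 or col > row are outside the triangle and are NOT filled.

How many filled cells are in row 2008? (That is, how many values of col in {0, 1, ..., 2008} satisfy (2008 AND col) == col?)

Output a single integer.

2008 in binary = 11111011000
popcount(2008) = number of 1-bits in 11111011000 = 7
A col c satisfies (2008 AND c) == c iff every set bit of c is also set in 2008; each of the 7 set bits of 2008 can independently be on or off in c.
count = 2^7 = 128

Answer: 128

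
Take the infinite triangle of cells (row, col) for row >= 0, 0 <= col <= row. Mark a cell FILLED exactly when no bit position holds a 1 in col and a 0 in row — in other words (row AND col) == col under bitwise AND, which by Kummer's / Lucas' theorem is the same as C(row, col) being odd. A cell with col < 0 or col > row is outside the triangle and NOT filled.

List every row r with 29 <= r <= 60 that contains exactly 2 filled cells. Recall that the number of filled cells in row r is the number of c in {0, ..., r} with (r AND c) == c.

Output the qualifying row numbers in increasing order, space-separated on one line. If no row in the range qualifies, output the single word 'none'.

Answer: 32

Derivation:
Row r has 2^popcount(r) filled cells, so we need popcount(r) = log2(2) = 1.
Scan r = 29..60 and keep those with exactly 1 one-bits:
r=29=11101 popcount=4 -> skip
r=30=11110 popcount=4 -> skip
r=31=11111 popcount=5 -> skip
r=32=100000 popcount=1 -> KEEP
r=33=100001 popcount=2 -> skip
r=34=100010 popcount=2 -> skip
r=35=100011 popcount=3 -> skip
r=36=100100 popcount=2 -> skip
r=37=100101 popcount=3 -> skip
r=38=100110 popcount=3 -> skip
r=39=100111 popcount=4 -> skip
r=40=101000 popcount=2 -> skip
r=41=101001 popcount=3 -> skip
r=42=101010 popcount=3 -> skip
r=43=101011 popcount=4 -> skip
r=44=101100 popcount=3 -> skip
r=45=101101 popcount=4 -> skip
r=46=101110 popcount=4 -> skip
r=47=101111 popcount=5 -> skip
r=48=110000 popcount=2 -> skip
r=49=110001 popcount=3 -> skip
r=50=110010 popcount=3 -> skip
r=51=110011 popcount=4 -> skip
r=52=110100 popcount=3 -> skip
r=53=110101 popcount=4 -> skip
r=54=110110 popcount=4 -> skip
r=55=110111 popcount=5 -> skip
r=56=111000 popcount=3 -> skip
r=57=111001 popcount=4 -> skip
r=58=111010 popcount=4 -> skip
r=59=111011 popcount=5 -> skip
r=60=111100 popcount=4 -> skip
Kept rows: 32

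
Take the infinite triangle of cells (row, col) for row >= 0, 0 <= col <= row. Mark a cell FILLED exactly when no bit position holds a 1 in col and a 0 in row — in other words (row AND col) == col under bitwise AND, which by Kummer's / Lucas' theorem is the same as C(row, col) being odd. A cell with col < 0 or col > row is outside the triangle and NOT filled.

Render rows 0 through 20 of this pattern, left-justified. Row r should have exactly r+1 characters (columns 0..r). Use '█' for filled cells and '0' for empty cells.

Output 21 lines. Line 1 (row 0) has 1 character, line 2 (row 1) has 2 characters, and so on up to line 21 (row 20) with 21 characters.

r0=0: █
r1=1: ██
r2=10: █0█
r3=11: ████
r4=100: █000█
r5=101: ██00██
r6=110: █0█0█0█
r7=111: ████████
r8=1000: █0000000█
r9=1001: ██000000██
r10=1010: █0█00000█0█
r11=1011: ████0000████
r12=1100: █000█000█000█
r13=1101: ██00██00██00██
r14=1110: █0█0█0█0█0█0█0█
r15=1111: ████████████████
r16=10000: █000000000000000█
r17=10001: ██00000000000000██
r18=10010: █0█0000000000000█0█
r19=10011: ████000000000000████
r20=10100: █000█00000000000█000█

Answer: █
██
█0█
████
█000█
██00██
█0█0█0█
████████
█0000000█
██000000██
█0█00000█0█
████0000████
█000█000█000█
██00██00██00██
█0█0█0█0█0█0█0█
████████████████
█000000000000000█
██00000000000000██
█0█0000000000000█0█
████000000000000████
█000█00000000000█000█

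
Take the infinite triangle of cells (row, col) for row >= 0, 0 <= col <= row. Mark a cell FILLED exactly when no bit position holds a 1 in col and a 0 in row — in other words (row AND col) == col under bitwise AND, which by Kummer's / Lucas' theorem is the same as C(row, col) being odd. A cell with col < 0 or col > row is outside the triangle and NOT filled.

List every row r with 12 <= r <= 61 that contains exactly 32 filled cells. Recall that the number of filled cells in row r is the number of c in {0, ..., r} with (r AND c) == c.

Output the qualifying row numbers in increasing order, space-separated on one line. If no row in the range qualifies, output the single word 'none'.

Row r has 2^popcount(r) filled cells, so we need popcount(r) = log2(32) = 5.
Scan r = 12..61 and keep those with exactly 5 one-bits:
r=12=1100 popcount=2 -> skip
r=13=1101 popcount=3 -> skip
r=14=1110 popcount=3 -> skip
r=15=1111 popcount=4 -> skip
r=16=10000 popcount=1 -> skip
r=17=10001 popcount=2 -> skip
r=18=10010 popcount=2 -> skip
r=19=10011 popcount=3 -> skip
r=20=10100 popcount=2 -> skip
r=21=10101 popcount=3 -> skip
r=22=10110 popcount=3 -> skip
r=23=10111 popcount=4 -> skip
r=24=11000 popcount=2 -> skip
r=25=11001 popcount=3 -> skip
r=26=11010 popcount=3 -> skip
r=27=11011 popcount=4 -> skip
r=28=11100 popcount=3 -> skip
r=29=11101 popcount=4 -> skip
r=30=11110 popcount=4 -> skip
r=31=11111 popcount=5 -> KEEP
r=32=100000 popcount=1 -> skip
r=33=100001 popcount=2 -> skip
r=34=100010 popcount=2 -> skip
r=35=100011 popcount=3 -> skip
r=36=100100 popcount=2 -> skip
r=37=100101 popcount=3 -> skip
r=38=100110 popcount=3 -> skip
r=39=100111 popcount=4 -> skip
r=40=101000 popcount=2 -> skip
r=41=101001 popcount=3 -> skip
r=42=101010 popcount=3 -> skip
r=43=101011 popcount=4 -> skip
r=44=101100 popcount=3 -> skip
r=45=101101 popcount=4 -> skip
r=46=101110 popcount=4 -> skip
r=47=101111 popcount=5 -> KEEP
r=48=110000 popcount=2 -> skip
r=49=110001 popcount=3 -> skip
r=50=110010 popcount=3 -> skip
r=51=110011 popcount=4 -> skip
r=52=110100 popcount=3 -> skip
r=53=110101 popcount=4 -> skip
r=54=110110 popcount=4 -> skip
r=55=110111 popcount=5 -> KEEP
r=56=111000 popcount=3 -> skip
r=57=111001 popcount=4 -> skip
r=58=111010 popcount=4 -> skip
r=59=111011 popcount=5 -> KEEP
r=60=111100 popcount=4 -> skip
r=61=111101 popcount=5 -> KEEP
Kept rows: 31 47 55 59 61

Answer: 31 47 55 59 61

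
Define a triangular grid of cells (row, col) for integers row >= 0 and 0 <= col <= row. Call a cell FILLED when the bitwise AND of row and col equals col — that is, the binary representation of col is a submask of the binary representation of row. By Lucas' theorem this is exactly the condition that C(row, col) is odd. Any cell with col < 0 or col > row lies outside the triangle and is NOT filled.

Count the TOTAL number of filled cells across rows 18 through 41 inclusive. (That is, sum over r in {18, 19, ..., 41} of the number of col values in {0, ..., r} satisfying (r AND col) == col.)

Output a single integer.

r18=10010 pc2: +4 =4
r19=10011 pc3: +8 =12
r20=10100 pc2: +4 =16
r21=10101 pc3: +8 =24
r22=10110 pc3: +8 =32
r23=10111 pc4: +16 =48
r24=11000 pc2: +4 =52
r25=11001 pc3: +8 =60
r26=11010 pc3: +8 =68
r27=11011 pc4: +16 =84
r28=11100 pc3: +8 =92
r29=11101 pc4: +16 =108
r30=11110 pc4: +16 =124
r31=11111 pc5: +32 =156
r32=100000 pc1: +2 =158
r33=100001 pc2: +4 =162
r34=100010 pc2: +4 =166
r35=100011 pc3: +8 =174
r36=100100 pc2: +4 =178
r37=100101 pc3: +8 =186
r38=100110 pc3: +8 =194
r39=100111 pc4: +16 =210
r40=101000 pc2: +4 =214
r41=101001 pc3: +8 =222

Answer: 222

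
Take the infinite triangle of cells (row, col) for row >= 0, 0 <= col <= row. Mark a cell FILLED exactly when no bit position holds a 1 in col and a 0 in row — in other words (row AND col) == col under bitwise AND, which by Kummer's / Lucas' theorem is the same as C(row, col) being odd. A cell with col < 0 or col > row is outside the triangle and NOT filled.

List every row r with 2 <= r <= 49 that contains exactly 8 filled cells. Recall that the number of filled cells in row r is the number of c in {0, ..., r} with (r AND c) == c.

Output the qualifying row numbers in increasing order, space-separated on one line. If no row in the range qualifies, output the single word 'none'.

Row r has 2^popcount(r) filled cells, so we need popcount(r) = log2(8) = 3.
Scan r = 2..49 and keep those with exactly 3 one-bits:
r=2=10 popcount=1 -> skip
r=3=11 popcount=2 -> skip
r=4=100 popcount=1 -> skip
r=5=101 popcount=2 -> skip
r=6=110 popcount=2 -> skip
r=7=111 popcount=3 -> KEEP
r=8=1000 popcount=1 -> skip
r=9=1001 popcount=2 -> skip
r=10=1010 popcount=2 -> skip
r=11=1011 popcount=3 -> KEEP
r=12=1100 popcount=2 -> skip
r=13=1101 popcount=3 -> KEEP
r=14=1110 popcount=3 -> KEEP
r=15=1111 popcount=4 -> skip
r=16=10000 popcount=1 -> skip
r=17=10001 popcount=2 -> skip
r=18=10010 popcount=2 -> skip
r=19=10011 popcount=3 -> KEEP
r=20=10100 popcount=2 -> skip
r=21=10101 popcount=3 -> KEEP
r=22=10110 popcount=3 -> KEEP
r=23=10111 popcount=4 -> skip
r=24=11000 popcount=2 -> skip
r=25=11001 popcount=3 -> KEEP
r=26=11010 popcount=3 -> KEEP
r=27=11011 popcount=4 -> skip
r=28=11100 popcount=3 -> KEEP
r=29=11101 popcount=4 -> skip
r=30=11110 popcount=4 -> skip
r=31=11111 popcount=5 -> skip
r=32=100000 popcount=1 -> skip
r=33=100001 popcount=2 -> skip
r=34=100010 popcount=2 -> skip
r=35=100011 popcount=3 -> KEEP
r=36=100100 popcount=2 -> skip
r=37=100101 popcount=3 -> KEEP
r=38=100110 popcount=3 -> KEEP
r=39=100111 popcount=4 -> skip
r=40=101000 popcount=2 -> skip
r=41=101001 popcount=3 -> KEEP
r=42=101010 popcount=3 -> KEEP
r=43=101011 popcount=4 -> skip
r=44=101100 popcount=3 -> KEEP
r=45=101101 popcount=4 -> skip
r=46=101110 popcount=4 -> skip
r=47=101111 popcount=5 -> skip
r=48=110000 popcount=2 -> skip
r=49=110001 popcount=3 -> KEEP
Kept rows: 7 11 13 14 19 21 22 25 26 28 35 37 38 41 42 44 49

Answer: 7 11 13 14 19 21 22 25 26 28 35 37 38 41 42 44 49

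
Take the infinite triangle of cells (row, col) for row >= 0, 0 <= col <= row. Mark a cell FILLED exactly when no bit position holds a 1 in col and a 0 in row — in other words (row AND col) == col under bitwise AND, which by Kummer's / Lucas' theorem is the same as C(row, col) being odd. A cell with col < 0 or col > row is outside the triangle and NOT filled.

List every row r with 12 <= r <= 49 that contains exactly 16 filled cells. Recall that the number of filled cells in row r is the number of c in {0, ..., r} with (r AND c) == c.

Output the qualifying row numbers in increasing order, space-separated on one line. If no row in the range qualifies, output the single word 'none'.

Answer: 15 23 27 29 30 39 43 45 46

Derivation:
Row r has 2^popcount(r) filled cells, so we need popcount(r) = log2(16) = 4.
Scan r = 12..49 and keep those with exactly 4 one-bits:
r=12=1100 popcount=2 -> skip
r=13=1101 popcount=3 -> skip
r=14=1110 popcount=3 -> skip
r=15=1111 popcount=4 -> KEEP
r=16=10000 popcount=1 -> skip
r=17=10001 popcount=2 -> skip
r=18=10010 popcount=2 -> skip
r=19=10011 popcount=3 -> skip
r=20=10100 popcount=2 -> skip
r=21=10101 popcount=3 -> skip
r=22=10110 popcount=3 -> skip
r=23=10111 popcount=4 -> KEEP
r=24=11000 popcount=2 -> skip
r=25=11001 popcount=3 -> skip
r=26=11010 popcount=3 -> skip
r=27=11011 popcount=4 -> KEEP
r=28=11100 popcount=3 -> skip
r=29=11101 popcount=4 -> KEEP
r=30=11110 popcount=4 -> KEEP
r=31=11111 popcount=5 -> skip
r=32=100000 popcount=1 -> skip
r=33=100001 popcount=2 -> skip
r=34=100010 popcount=2 -> skip
r=35=100011 popcount=3 -> skip
r=36=100100 popcount=2 -> skip
r=37=100101 popcount=3 -> skip
r=38=100110 popcount=3 -> skip
r=39=100111 popcount=4 -> KEEP
r=40=101000 popcount=2 -> skip
r=41=101001 popcount=3 -> skip
r=42=101010 popcount=3 -> skip
r=43=101011 popcount=4 -> KEEP
r=44=101100 popcount=3 -> skip
r=45=101101 popcount=4 -> KEEP
r=46=101110 popcount=4 -> KEEP
r=47=101111 popcount=5 -> skip
r=48=110000 popcount=2 -> skip
r=49=110001 popcount=3 -> skip
Kept rows: 15 23 27 29 30 39 43 45 46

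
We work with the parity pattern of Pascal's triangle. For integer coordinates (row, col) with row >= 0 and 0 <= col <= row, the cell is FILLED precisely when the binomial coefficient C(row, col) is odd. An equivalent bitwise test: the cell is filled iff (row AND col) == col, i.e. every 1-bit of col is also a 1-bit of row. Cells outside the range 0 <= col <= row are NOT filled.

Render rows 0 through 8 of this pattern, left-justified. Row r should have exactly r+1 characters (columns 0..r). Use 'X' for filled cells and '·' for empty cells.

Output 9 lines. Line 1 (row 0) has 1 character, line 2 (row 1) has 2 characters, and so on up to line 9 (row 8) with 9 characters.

r0=0: X
r1=1: XX
r2=10: X·X
r3=11: XXXX
r4=100: X···X
r5=101: XX··XX
r6=110: X·X·X·X
r7=111: XXXXXXXX
r8=1000: X·······X

Answer: X
XX
X·X
XXXX
X···X
XX··XX
X·X·X·X
XXXXXXXX
X·······X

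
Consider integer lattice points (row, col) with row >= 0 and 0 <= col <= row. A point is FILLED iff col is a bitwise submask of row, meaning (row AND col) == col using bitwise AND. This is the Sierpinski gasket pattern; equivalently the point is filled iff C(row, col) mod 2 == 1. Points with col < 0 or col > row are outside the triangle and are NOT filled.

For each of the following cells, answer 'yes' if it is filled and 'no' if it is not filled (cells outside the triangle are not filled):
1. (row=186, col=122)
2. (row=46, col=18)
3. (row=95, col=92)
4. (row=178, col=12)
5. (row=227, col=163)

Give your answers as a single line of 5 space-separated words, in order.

Answer: no no yes no yes

Derivation:
(186,122): row=0b10111010, col=0b1111010, row AND col = 0b111010 = 58; 58 != 122 -> empty
(46,18): row=0b101110, col=0b10010, row AND col = 0b10 = 2; 2 != 18 -> empty
(95,92): row=0b1011111, col=0b1011100, row AND col = 0b1011100 = 92; 92 == 92 -> filled
(178,12): row=0b10110010, col=0b1100, row AND col = 0b0 = 0; 0 != 12 -> empty
(227,163): row=0b11100011, col=0b10100011, row AND col = 0b10100011 = 163; 163 == 163 -> filled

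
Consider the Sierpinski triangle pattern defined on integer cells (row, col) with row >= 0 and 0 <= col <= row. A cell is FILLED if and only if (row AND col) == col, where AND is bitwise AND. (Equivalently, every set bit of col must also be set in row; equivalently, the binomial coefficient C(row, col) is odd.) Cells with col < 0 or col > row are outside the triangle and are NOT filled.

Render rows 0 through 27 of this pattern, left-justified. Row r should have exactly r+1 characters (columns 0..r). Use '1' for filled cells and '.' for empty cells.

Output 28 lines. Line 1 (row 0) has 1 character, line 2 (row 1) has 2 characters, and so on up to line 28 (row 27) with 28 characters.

Answer: 1
11
1.1
1111
1...1
11..11
1.1.1.1
11111111
1.......1
11......11
1.1.....1.1
1111....1111
1...1...1...1
11..11..11..11
1.1.1.1.1.1.1.1
1111111111111111
1...............1
11..............11
1.1.............1.1
1111............1111
1...1...........1...1
11..11..........11..11
1.1.1.1.........1.1.1.1
11111111........11111111
1.......1.......1.......1
11......11......11......11
1.1.....1.1.....1.1.....1.1
1111....1111....1111....1111

Derivation:
r0=0: 1
r1=1: 11
r2=10: 1.1
r3=11: 1111
r4=100: 1...1
r5=101: 11..11
r6=110: 1.1.1.1
r7=111: 11111111
r8=1000: 1.......1
r9=1001: 11......11
r10=1010: 1.1.....1.1
r11=1011: 1111....1111
r12=1100: 1...1...1...1
r13=1101: 11..11..11..11
r14=1110: 1.1.1.1.1.1.1.1
r15=1111: 1111111111111111
r16=10000: 1...............1
r17=10001: 11..............11
r18=10010: 1.1.............1.1
r19=10011: 1111............1111
r20=10100: 1...1...........1...1
r21=10101: 11..11..........11..11
r22=10110: 1.1.1.1.........1.1.1.1
r23=10111: 11111111........11111111
r24=11000: 1.......1.......1.......1
r25=11001: 11......11......11......11
r26=11010: 1.1.....1.1.....1.1.....1.1
r27=11011: 1111....1111....1111....1111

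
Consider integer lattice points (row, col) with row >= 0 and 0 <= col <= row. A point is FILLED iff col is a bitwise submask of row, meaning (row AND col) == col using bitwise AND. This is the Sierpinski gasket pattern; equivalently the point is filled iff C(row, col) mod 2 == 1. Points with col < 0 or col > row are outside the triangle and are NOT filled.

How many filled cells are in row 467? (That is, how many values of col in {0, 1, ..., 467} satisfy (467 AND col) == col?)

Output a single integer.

467 in binary = 111010011
popcount(467) = number of 1-bits in 111010011 = 6
A col c satisfies (467 AND c) == c iff every set bit of c is also set in 467; each of the 6 set bits of 467 can independently be on or off in c.
count = 2^6 = 64

Answer: 64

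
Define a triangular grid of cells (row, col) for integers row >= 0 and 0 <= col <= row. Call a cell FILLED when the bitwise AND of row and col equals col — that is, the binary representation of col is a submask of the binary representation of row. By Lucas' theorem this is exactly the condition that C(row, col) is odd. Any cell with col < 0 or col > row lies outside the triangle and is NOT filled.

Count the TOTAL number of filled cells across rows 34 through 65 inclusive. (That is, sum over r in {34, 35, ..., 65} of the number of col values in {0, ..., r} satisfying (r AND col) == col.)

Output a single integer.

r34=100010 pc2: +4 =4
r35=100011 pc3: +8 =12
r36=100100 pc2: +4 =16
r37=100101 pc3: +8 =24
r38=100110 pc3: +8 =32
r39=100111 pc4: +16 =48
r40=101000 pc2: +4 =52
r41=101001 pc3: +8 =60
r42=101010 pc3: +8 =68
r43=101011 pc4: +16 =84
r44=101100 pc3: +8 =92
r45=101101 pc4: +16 =108
r46=101110 pc4: +16 =124
r47=101111 pc5: +32 =156
r48=110000 pc2: +4 =160
r49=110001 pc3: +8 =168
r50=110010 pc3: +8 =176
r51=110011 pc4: +16 =192
r52=110100 pc3: +8 =200
r53=110101 pc4: +16 =216
r54=110110 pc4: +16 =232
r55=110111 pc5: +32 =264
r56=111000 pc3: +8 =272
r57=111001 pc4: +16 =288
r58=111010 pc4: +16 =304
r59=111011 pc5: +32 =336
r60=111100 pc4: +16 =352
r61=111101 pc5: +32 =384
r62=111110 pc5: +32 =416
r63=111111 pc6: +64 =480
r64=1000000 pc1: +2 =482
r65=1000001 pc2: +4 =486

Answer: 486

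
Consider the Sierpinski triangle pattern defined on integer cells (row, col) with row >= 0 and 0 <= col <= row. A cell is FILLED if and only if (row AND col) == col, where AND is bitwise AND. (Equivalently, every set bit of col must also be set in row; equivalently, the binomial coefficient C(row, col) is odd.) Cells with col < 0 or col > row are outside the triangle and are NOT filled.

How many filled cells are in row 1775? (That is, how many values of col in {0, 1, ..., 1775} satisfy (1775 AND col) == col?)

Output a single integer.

1775 in binary = 11011101111
popcount(1775) = number of 1-bits in 11011101111 = 9
A col c satisfies (1775 AND c) == c iff every set bit of c is also set in 1775; each of the 9 set bits of 1775 can independently be on or off in c.
count = 2^9 = 512

Answer: 512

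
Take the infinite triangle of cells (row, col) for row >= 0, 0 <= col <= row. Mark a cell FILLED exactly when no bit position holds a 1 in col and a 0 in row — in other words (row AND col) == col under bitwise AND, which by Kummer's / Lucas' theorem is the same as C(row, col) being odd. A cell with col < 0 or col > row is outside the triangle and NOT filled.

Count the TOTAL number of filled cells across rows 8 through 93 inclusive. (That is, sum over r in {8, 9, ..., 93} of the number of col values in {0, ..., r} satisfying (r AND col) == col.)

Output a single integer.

r8=1000 pc1: +2 =2
r9=1001 pc2: +4 =6
r10=1010 pc2: +4 =10
r11=1011 pc3: +8 =18
r12=1100 pc2: +4 =22
r13=1101 pc3: +8 =30
r14=1110 pc3: +8 =38
r15=1111 pc4: +16 =54
r16=10000 pc1: +2 =56
r17=10001 pc2: +4 =60
r18=10010 pc2: +4 =64
r19=10011 pc3: +8 =72
r20=10100 pc2: +4 =76
r21=10101 pc3: +8 =84
r22=10110 pc3: +8 =92
r23=10111 pc4: +16 =108
r24=11000 pc2: +4 =112
r25=11001 pc3: +8 =120
r26=11010 pc3: +8 =128
r27=11011 pc4: +16 =144
r28=11100 pc3: +8 =152
r29=11101 pc4: +16 =168
r30=11110 pc4: +16 =184
r31=11111 pc5: +32 =216
r32=100000 pc1: +2 =218
r33=100001 pc2: +4 =222
r34=100010 pc2: +4 =226
r35=100011 pc3: +8 =234
r36=100100 pc2: +4 =238
r37=100101 pc3: +8 =246
r38=100110 pc3: +8 =254
r39=100111 pc4: +16 =270
r40=101000 pc2: +4 =274
r41=101001 pc3: +8 =282
r42=101010 pc3: +8 =290
r43=101011 pc4: +16 =306
r44=101100 pc3: +8 =314
r45=101101 pc4: +16 =330
r46=101110 pc4: +16 =346
r47=101111 pc5: +32 =378
r48=110000 pc2: +4 =382
r49=110001 pc3: +8 =390
r50=110010 pc3: +8 =398
r51=110011 pc4: +16 =414
r52=110100 pc3: +8 =422
r53=110101 pc4: +16 =438
r54=110110 pc4: +16 =454
r55=110111 pc5: +32 =486
r56=111000 pc3: +8 =494
r57=111001 pc4: +16 =510
r58=111010 pc4: +16 =526
r59=111011 pc5: +32 =558
r60=111100 pc4: +16 =574
r61=111101 pc5: +32 =606
r62=111110 pc5: +32 =638
r63=111111 pc6: +64 =702
r64=1000000 pc1: +2 =704
r65=1000001 pc2: +4 =708
r66=1000010 pc2: +4 =712
r67=1000011 pc3: +8 =720
r68=1000100 pc2: +4 =724
r69=1000101 pc3: +8 =732
r70=1000110 pc3: +8 =740
r71=1000111 pc4: +16 =756
r72=1001000 pc2: +4 =760
r73=1001001 pc3: +8 =768
r74=1001010 pc3: +8 =776
r75=1001011 pc4: +16 =792
r76=1001100 pc3: +8 =800
r77=1001101 pc4: +16 =816
r78=1001110 pc4: +16 =832
r79=1001111 pc5: +32 =864
r80=1010000 pc2: +4 =868
r81=1010001 pc3: +8 =876
r82=1010010 pc3: +8 =884
r83=1010011 pc4: +16 =900
r84=1010100 pc3: +8 =908
r85=1010101 pc4: +16 =924
r86=1010110 pc4: +16 =940
r87=1010111 pc5: +32 =972
r88=1011000 pc3: +8 =980
r89=1011001 pc4: +16 =996
r90=1011010 pc4: +16 =1012
r91=1011011 pc5: +32 =1044
r92=1011100 pc4: +16 =1060
r93=1011101 pc5: +32 =1092

Answer: 1092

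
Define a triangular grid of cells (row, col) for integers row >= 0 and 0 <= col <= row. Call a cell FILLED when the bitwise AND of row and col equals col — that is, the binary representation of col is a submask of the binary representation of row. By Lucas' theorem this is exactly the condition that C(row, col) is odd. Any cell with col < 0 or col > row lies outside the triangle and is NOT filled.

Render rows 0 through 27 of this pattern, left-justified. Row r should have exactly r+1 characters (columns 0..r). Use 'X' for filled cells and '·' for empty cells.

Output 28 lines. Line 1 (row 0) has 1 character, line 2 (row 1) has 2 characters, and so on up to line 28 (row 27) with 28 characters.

r0=0: X
r1=1: XX
r2=10: X·X
r3=11: XXXX
r4=100: X···X
r5=101: XX··XX
r6=110: X·X·X·X
r7=111: XXXXXXXX
r8=1000: X·······X
r9=1001: XX······XX
r10=1010: X·X·····X·X
r11=1011: XXXX····XXXX
r12=1100: X···X···X···X
r13=1101: XX··XX··XX··XX
r14=1110: X·X·X·X·X·X·X·X
r15=1111: XXXXXXXXXXXXXXXX
r16=10000: X···············X
r17=10001: XX··············XX
r18=10010: X·X·············X·X
r19=10011: XXXX············XXXX
r20=10100: X···X···········X···X
r21=10101: XX··XX··········XX··XX
r22=10110: X·X·X·X·········X·X·X·X
r23=10111: XXXXXXXX········XXXXXXXX
r24=11000: X·······X·······X·······X
r25=11001: XX······XX······XX······XX
r26=11010: X·X·····X·X·····X·X·····X·X
r27=11011: XXXX····XXXX····XXXX····XXXX

Answer: X
XX
X·X
XXXX
X···X
XX··XX
X·X·X·X
XXXXXXXX
X·······X
XX······XX
X·X·····X·X
XXXX····XXXX
X···X···X···X
XX··XX··XX··XX
X·X·X·X·X·X·X·X
XXXXXXXXXXXXXXXX
X···············X
XX··············XX
X·X·············X·X
XXXX············XXXX
X···X···········X···X
XX··XX··········XX··XX
X·X·X·X·········X·X·X·X
XXXXXXXX········XXXXXXXX
X·······X·······X·······X
XX······XX······XX······XX
X·X·····X·X·····X·X·····X·X
XXXX····XXXX····XXXX····XXXX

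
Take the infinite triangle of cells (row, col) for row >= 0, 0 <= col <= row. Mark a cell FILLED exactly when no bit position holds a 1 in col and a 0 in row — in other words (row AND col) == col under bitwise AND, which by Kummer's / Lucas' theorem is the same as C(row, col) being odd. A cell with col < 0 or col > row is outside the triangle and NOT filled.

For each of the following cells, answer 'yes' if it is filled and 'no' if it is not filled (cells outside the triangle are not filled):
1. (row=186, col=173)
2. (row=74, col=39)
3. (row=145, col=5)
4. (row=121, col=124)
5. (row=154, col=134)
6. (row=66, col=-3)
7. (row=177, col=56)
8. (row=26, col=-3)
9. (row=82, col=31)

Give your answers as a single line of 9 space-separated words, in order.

Answer: no no no no no no no no no

Derivation:
(186,173): row=0b10111010, col=0b10101101, row AND col = 0b10101000 = 168; 168 != 173 -> empty
(74,39): row=0b1001010, col=0b100111, row AND col = 0b10 = 2; 2 != 39 -> empty
(145,5): row=0b10010001, col=0b101, row AND col = 0b1 = 1; 1 != 5 -> empty
(121,124): col outside [0, 121] -> not filled
(154,134): row=0b10011010, col=0b10000110, row AND col = 0b10000010 = 130; 130 != 134 -> empty
(66,-3): col outside [0, 66] -> not filled
(177,56): row=0b10110001, col=0b111000, row AND col = 0b110000 = 48; 48 != 56 -> empty
(26,-3): col outside [0, 26] -> not filled
(82,31): row=0b1010010, col=0b11111, row AND col = 0b10010 = 18; 18 != 31 -> empty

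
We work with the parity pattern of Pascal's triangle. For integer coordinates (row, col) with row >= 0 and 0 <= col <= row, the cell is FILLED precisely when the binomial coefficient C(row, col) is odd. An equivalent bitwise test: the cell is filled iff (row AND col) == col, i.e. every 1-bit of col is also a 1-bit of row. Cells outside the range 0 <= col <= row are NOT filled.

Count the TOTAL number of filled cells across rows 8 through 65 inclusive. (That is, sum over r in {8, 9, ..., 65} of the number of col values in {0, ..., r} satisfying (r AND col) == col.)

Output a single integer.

r8=1000 pc1: +2 =2
r9=1001 pc2: +4 =6
r10=1010 pc2: +4 =10
r11=1011 pc3: +8 =18
r12=1100 pc2: +4 =22
r13=1101 pc3: +8 =30
r14=1110 pc3: +8 =38
r15=1111 pc4: +16 =54
r16=10000 pc1: +2 =56
r17=10001 pc2: +4 =60
r18=10010 pc2: +4 =64
r19=10011 pc3: +8 =72
r20=10100 pc2: +4 =76
r21=10101 pc3: +8 =84
r22=10110 pc3: +8 =92
r23=10111 pc4: +16 =108
r24=11000 pc2: +4 =112
r25=11001 pc3: +8 =120
r26=11010 pc3: +8 =128
r27=11011 pc4: +16 =144
r28=11100 pc3: +8 =152
r29=11101 pc4: +16 =168
r30=11110 pc4: +16 =184
r31=11111 pc5: +32 =216
r32=100000 pc1: +2 =218
r33=100001 pc2: +4 =222
r34=100010 pc2: +4 =226
r35=100011 pc3: +8 =234
r36=100100 pc2: +4 =238
r37=100101 pc3: +8 =246
r38=100110 pc3: +8 =254
r39=100111 pc4: +16 =270
r40=101000 pc2: +4 =274
r41=101001 pc3: +8 =282
r42=101010 pc3: +8 =290
r43=101011 pc4: +16 =306
r44=101100 pc3: +8 =314
r45=101101 pc4: +16 =330
r46=101110 pc4: +16 =346
r47=101111 pc5: +32 =378
r48=110000 pc2: +4 =382
r49=110001 pc3: +8 =390
r50=110010 pc3: +8 =398
r51=110011 pc4: +16 =414
r52=110100 pc3: +8 =422
r53=110101 pc4: +16 =438
r54=110110 pc4: +16 =454
r55=110111 pc5: +32 =486
r56=111000 pc3: +8 =494
r57=111001 pc4: +16 =510
r58=111010 pc4: +16 =526
r59=111011 pc5: +32 =558
r60=111100 pc4: +16 =574
r61=111101 pc5: +32 =606
r62=111110 pc5: +32 =638
r63=111111 pc6: +64 =702
r64=1000000 pc1: +2 =704
r65=1000001 pc2: +4 =708

Answer: 708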